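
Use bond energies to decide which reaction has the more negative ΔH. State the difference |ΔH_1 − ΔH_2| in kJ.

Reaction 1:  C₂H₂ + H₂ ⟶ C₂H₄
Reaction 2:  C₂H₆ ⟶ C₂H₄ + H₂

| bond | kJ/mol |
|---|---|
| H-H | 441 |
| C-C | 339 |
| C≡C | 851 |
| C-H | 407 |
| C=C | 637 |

Reaction 1:
  Bonds broken (reactants):
    C≡C: 1 × 851 = 851
    C-H: 2 × 407 = 814
    H-H: 1 × 441 = 441
    Σ(broken) = 2106 kJ
  Bonds formed (products):
    C-H: 4 × 407 = 1628
    C=C: 1 × 637 = 637
    Σ(formed) = 2265 kJ
  ΔH_1 = 2106 − 2265 = −159 kJ
Reaction 2:
  Bonds broken (reactants):
    C-C: 1 × 339 = 339
    C-H: 6 × 407 = 2442
    Σ(broken) = 2781 kJ
  Bonds formed (products):
    C-H: 4 × 407 = 1628
    C=C: 1 × 637 = 637
    H-H: 1 × 441 = 441
    Σ(formed) = 2706 kJ
  ΔH_2 = 2781 − 2706 = +75 kJ
ΔH_1 − ΔH_2 = −234 kJ, so reaction 1 has the more negative ΔH; |ΔH_1 − ΔH_2| = 234 kJ.

Reaction 1, by 234 kJ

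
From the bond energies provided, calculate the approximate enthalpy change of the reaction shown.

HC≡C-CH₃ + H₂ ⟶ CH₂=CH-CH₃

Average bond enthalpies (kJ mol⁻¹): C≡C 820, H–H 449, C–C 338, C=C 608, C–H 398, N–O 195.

Bonds broken (reactants):
  C≡C: 1 × 820 = 820
  C–C: 1 × 338 = 338
  C–H: 4 × 398 = 1592
  H–H: 1 × 449 = 449
  Σ(broken) = 3199 kJ
Bonds formed (products):
  C–C: 1 × 338 = 338
  C–H: 6 × 398 = 2388
  C=C: 1 × 608 = 608
  Σ(formed) = 3334 kJ
ΔH = Σ(broken) − Σ(formed) = 3199 − 3334 = −135 kJ

ΔH ≈ −135 kJ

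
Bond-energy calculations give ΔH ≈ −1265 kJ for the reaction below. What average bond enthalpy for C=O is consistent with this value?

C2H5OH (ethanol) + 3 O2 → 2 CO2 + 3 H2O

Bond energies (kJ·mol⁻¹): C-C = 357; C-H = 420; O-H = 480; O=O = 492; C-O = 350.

D(C=O) ≈ 787 kJ/mol

Let D be the C=O bond energy.
Σ(broken) = 1×357 + 5×420 + 1×350 + 1×480 + 3×492 = 4763
Σ(formed) = 4×D + 6×480 = 2880 + 4D
ΔH = Σ(broken) − Σ(formed) = (4763) − (2880 + 4D) = +1883 − 4D
Setting this equal to −1265 kJ gives 4D = 3148, so D = 787 kJ/mol.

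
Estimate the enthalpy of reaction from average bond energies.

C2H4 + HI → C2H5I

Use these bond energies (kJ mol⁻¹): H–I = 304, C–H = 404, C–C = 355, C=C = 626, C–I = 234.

Bonds broken (reactants):
  C–H: 4 × 404 = 1616
  C=C: 1 × 626 = 626
  H–I: 1 × 304 = 304
  Σ(broken) = 2546 kJ
Bonds formed (products):
  C–C: 1 × 355 = 355
  C–H: 5 × 404 = 2020
  C–I: 1 × 234 = 234
  Σ(formed) = 2609 kJ
ΔH = Σ(broken) − Σ(formed) = 2546 − 2609 = −63 kJ

ΔH ≈ −63 kJ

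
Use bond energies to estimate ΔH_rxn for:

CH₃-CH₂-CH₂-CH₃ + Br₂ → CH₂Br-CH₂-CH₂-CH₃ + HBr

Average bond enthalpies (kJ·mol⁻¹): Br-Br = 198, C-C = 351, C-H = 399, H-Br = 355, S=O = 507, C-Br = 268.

Bonds broken (reactants):
  Br-Br: 1 × 198 = 198
  C-C: 3 × 351 = 1053
  C-H: 10 × 399 = 3990
  Σ(broken) = 5241 kJ
Bonds formed (products):
  C-Br: 1 × 268 = 268
  C-C: 3 × 351 = 1053
  C-H: 9 × 399 = 3591
  H-Br: 1 × 355 = 355
  Σ(formed) = 5267 kJ
ΔH = Σ(broken) − Σ(formed) = 5241 − 5267 = −26 kJ

ΔH ≈ −26 kJ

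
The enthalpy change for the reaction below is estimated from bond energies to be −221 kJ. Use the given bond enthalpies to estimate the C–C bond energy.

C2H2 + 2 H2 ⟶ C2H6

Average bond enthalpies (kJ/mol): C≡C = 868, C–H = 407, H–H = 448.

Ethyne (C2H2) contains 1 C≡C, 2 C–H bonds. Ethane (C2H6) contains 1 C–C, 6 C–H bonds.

D(C–C) ≈ 357 kJ/mol

Let D be the C–C bond energy.
Σ(broken) = 1×868 + 2×407 + 2×448 = 2578
Σ(formed) = 1×D + 6×407 = 2442 + D
ΔH = Σ(broken) − Σ(formed) = (2578) − (2442 + D) = +136 − D
Setting this equal to −221 kJ gives D = 357 kJ/mol.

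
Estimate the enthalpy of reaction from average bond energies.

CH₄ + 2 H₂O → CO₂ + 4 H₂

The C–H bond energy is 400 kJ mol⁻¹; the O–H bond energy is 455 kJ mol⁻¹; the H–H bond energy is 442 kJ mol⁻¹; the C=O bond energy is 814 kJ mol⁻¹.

ΔH ≈ +24 kJ

Bonds broken (reactants):
  C–H: 4 × 400 = 1600
  O–H: 4 × 455 = 1820
  Σ(broken) = 3420 kJ
Bonds formed (products):
  C=O: 2 × 814 = 1628
  H–H: 4 × 442 = 1768
  Σ(formed) = 3396 kJ
ΔH = Σ(broken) − Σ(formed) = 3420 − 3396 = +24 kJ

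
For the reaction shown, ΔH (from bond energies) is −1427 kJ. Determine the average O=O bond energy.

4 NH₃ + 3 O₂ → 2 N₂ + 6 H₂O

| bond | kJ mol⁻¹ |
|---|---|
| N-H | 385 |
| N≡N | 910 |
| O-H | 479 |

D(O=O) ≈ 507 kJ/mol

Let D be the O=O bond energy.
Σ(broken) = 12×385 + 3×D = 4620 + 3D
Σ(formed) = 2×910 + 12×479 = 7568
ΔH = Σ(broken) − Σ(formed) = (4620 + 3D) − (7568) = −2948 + 3D
Setting this equal to −1427 kJ gives 3D = 1521, so D = 507 kJ/mol.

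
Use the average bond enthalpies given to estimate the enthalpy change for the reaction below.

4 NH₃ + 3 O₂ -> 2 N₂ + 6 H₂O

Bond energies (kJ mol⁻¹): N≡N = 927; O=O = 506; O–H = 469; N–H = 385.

Bonds broken (reactants):
  N–H: 12 × 385 = 4620
  O=O: 3 × 506 = 1518
  Σ(broken) = 6138 kJ
Bonds formed (products):
  N≡N: 2 × 927 = 1854
  O–H: 12 × 469 = 5628
  Σ(formed) = 7482 kJ
ΔH = Σ(broken) − Σ(formed) = 6138 − 7482 = −1344 kJ

ΔH ≈ −1344 kJ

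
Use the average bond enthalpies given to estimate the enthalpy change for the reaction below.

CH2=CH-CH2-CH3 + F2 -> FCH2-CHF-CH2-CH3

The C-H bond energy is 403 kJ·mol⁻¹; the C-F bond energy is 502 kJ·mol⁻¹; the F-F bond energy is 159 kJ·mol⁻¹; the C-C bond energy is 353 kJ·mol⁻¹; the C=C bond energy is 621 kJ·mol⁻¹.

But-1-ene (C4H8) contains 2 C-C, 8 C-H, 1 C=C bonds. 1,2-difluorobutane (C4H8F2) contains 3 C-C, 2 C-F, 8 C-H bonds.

ΔH ≈ −577 kJ

Bonds broken (reactants):
  C-C: 2 × 353 = 706
  C-H: 8 × 403 = 3224
  C=C: 1 × 621 = 621
  F-F: 1 × 159 = 159
  Σ(broken) = 4710 kJ
Bonds formed (products):
  C-C: 3 × 353 = 1059
  C-F: 2 × 502 = 1004
  C-H: 8 × 403 = 3224
  Σ(formed) = 5287 kJ
ΔH = Σ(broken) − Σ(formed) = 4710 − 5287 = −577 kJ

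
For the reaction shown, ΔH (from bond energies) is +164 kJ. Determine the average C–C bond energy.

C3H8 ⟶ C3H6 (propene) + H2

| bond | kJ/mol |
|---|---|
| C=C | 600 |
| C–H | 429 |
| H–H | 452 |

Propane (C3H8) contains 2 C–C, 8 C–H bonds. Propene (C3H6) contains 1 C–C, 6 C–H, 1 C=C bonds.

D(C–C) ≈ 358 kJ/mol

Let D be the C–C bond energy.
Σ(broken) = 2×D + 8×429 = 3432 + 2D
Σ(formed) = 1×D + 6×429 + 1×600 + 1×452 = 3626 + D
ΔH = Σ(broken) − Σ(formed) = (3432 + 2D) − (3626 + D) = −194 + D
Setting this equal to +164 kJ gives D = 358 kJ/mol.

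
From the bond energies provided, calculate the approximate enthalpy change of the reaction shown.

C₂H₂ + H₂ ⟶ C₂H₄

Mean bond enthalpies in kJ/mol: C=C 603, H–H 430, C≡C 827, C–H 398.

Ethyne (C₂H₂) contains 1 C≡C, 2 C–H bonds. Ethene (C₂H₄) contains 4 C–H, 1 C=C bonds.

ΔH ≈ −142 kJ

Bonds broken (reactants):
  C≡C: 1 × 827 = 827
  C–H: 2 × 398 = 796
  H–H: 1 × 430 = 430
  Σ(broken) = 2053 kJ
Bonds formed (products):
  C–H: 4 × 398 = 1592
  C=C: 1 × 603 = 603
  Σ(formed) = 2195 kJ
ΔH = Σ(broken) − Σ(formed) = 2053 − 2195 = −142 kJ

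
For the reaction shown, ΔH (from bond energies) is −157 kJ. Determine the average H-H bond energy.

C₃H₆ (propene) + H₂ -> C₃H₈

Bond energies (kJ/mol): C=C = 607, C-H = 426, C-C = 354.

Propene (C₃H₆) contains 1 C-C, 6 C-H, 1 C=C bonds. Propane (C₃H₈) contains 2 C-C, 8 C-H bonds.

Let D be the H-H bond energy.
Σ(broken) = 1×354 + 6×426 + 1×607 + 1×D = 3517 + D
Σ(formed) = 2×354 + 8×426 = 4116
ΔH = Σ(broken) − Σ(formed) = (3517 + D) − (4116) = −599 + D
Setting this equal to −157 kJ gives D = 442 kJ/mol.

D(H-H) ≈ 442 kJ/mol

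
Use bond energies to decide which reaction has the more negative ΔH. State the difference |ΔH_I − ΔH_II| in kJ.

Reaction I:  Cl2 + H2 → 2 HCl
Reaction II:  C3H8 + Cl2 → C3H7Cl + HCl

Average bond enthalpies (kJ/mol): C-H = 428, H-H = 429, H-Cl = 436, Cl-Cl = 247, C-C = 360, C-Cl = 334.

Reaction I, by 101 kJ

Reaction I:
  Bonds broken (reactants):
    Cl-Cl: 1 × 247 = 247
    H-H: 1 × 429 = 429
    Σ(broken) = 676 kJ
  Bonds formed (products):
    H-Cl: 2 × 436 = 872
    Σ(formed) = 872 kJ
  ΔH_I = 676 − 872 = −196 kJ
Reaction II:
  Bonds broken (reactants):
    C-C: 2 × 360 = 720
    C-H: 8 × 428 = 3424
    Cl-Cl: 1 × 247 = 247
    Σ(broken) = 4391 kJ
  Bonds formed (products):
    C-C: 2 × 360 = 720
    C-Cl: 1 × 334 = 334
    C-H: 7 × 428 = 2996
    H-Cl: 1 × 436 = 436
    Σ(formed) = 4486 kJ
  ΔH_II = 4391 − 4486 = −95 kJ
ΔH_I − ΔH_II = −101 kJ, so reaction I has the more negative ΔH; |ΔH_I − ΔH_II| = 101 kJ.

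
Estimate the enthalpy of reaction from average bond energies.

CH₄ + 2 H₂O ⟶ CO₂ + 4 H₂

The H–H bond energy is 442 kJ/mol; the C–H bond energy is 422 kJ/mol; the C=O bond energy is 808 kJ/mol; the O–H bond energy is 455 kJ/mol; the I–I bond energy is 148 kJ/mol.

ΔH ≈ +124 kJ

Bonds broken (reactants):
  C–H: 4 × 422 = 1688
  O–H: 4 × 455 = 1820
  Σ(broken) = 3508 kJ
Bonds formed (products):
  C=O: 2 × 808 = 1616
  H–H: 4 × 442 = 1768
  Σ(formed) = 3384 kJ
ΔH = Σ(broken) − Σ(formed) = 3508 − 3384 = +124 kJ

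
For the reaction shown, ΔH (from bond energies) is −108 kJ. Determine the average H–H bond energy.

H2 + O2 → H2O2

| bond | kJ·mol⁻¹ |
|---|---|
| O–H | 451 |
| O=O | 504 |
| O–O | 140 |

D(H–H) ≈ 430 kJ/mol

Let D be the H–H bond energy.
Σ(broken) = 1×D + 1×504 = 504 + D
Σ(formed) = 2×451 + 1×140 = 1042
ΔH = Σ(broken) − Σ(formed) = (504 + D) − (1042) = −538 + D
Setting this equal to −108 kJ gives D = 430 kJ/mol.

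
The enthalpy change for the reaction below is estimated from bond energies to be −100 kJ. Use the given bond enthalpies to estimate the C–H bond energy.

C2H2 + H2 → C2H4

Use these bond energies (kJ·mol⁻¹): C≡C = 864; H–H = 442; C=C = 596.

Let D be the C–H bond energy.
Σ(broken) = 1×864 + 2×D + 1×442 = 1306 + 2D
Σ(formed) = 4×D + 1×596 = 596 + 4D
ΔH = Σ(broken) − Σ(formed) = (1306 + 2D) − (596 + 4D) = +710 − 2D
Setting this equal to −100 kJ gives 2D = 810, so D = 405 kJ/mol.

D(C–H) ≈ 405 kJ/mol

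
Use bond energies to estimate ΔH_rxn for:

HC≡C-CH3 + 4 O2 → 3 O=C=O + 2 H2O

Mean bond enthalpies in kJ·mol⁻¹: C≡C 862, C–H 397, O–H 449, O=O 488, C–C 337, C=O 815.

Bonds broken (reactants):
  C≡C: 1 × 862 = 862
  C–C: 1 × 337 = 337
  C–H: 4 × 397 = 1588
  O=O: 4 × 488 = 1952
  Σ(broken) = 4739 kJ
Bonds formed (products):
  C=O: 6 × 815 = 4890
  O–H: 4 × 449 = 1796
  Σ(formed) = 6686 kJ
ΔH = Σ(broken) − Σ(formed) = 4739 − 6686 = −1947 kJ

ΔH ≈ −1947 kJ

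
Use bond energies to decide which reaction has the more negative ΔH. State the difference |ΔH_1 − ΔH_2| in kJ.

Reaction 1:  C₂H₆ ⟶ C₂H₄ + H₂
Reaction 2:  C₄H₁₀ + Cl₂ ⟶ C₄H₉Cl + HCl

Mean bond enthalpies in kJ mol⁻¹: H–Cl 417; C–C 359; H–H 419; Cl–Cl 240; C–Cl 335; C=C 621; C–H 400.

Reaction 1:
  Bonds broken (reactants):
    C–C: 1 × 359 = 359
    C–H: 6 × 400 = 2400
    Σ(broken) = 2759 kJ
  Bonds formed (products):
    C–H: 4 × 400 = 1600
    C=C: 1 × 621 = 621
    H–H: 1 × 419 = 419
    Σ(formed) = 2640 kJ
  ΔH_1 = 2759 − 2640 = +119 kJ
Reaction 2:
  Bonds broken (reactants):
    C–C: 3 × 359 = 1077
    C–H: 10 × 400 = 4000
    Cl–Cl: 1 × 240 = 240
    Σ(broken) = 5317 kJ
  Bonds formed (products):
    C–C: 3 × 359 = 1077
    C–Cl: 1 × 335 = 335
    C–H: 9 × 400 = 3600
    H–Cl: 1 × 417 = 417
    Σ(formed) = 5429 kJ
  ΔH_2 = 5317 − 5429 = −112 kJ
ΔH_1 − ΔH_2 = +231 kJ, so reaction 2 has the more negative ΔH; |ΔH_1 − ΔH_2| = 231 kJ.

Reaction 2, by 231 kJ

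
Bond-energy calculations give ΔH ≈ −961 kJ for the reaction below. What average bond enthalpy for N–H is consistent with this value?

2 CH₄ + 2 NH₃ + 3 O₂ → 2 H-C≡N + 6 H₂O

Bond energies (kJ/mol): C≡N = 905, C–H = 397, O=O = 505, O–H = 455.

Let D be the N–H bond energy.
Σ(broken) = 8×397 + 6×D + 3×505 = 4691 + 6D
Σ(formed) = 2×905 + 2×397 + 12×455 = 8064
ΔH = Σ(broken) − Σ(formed) = (4691 + 6D) − (8064) = −3373 + 6D
Setting this equal to −961 kJ gives 6D = 2412, so D = 402 kJ/mol.

D(N–H) ≈ 402 kJ/mol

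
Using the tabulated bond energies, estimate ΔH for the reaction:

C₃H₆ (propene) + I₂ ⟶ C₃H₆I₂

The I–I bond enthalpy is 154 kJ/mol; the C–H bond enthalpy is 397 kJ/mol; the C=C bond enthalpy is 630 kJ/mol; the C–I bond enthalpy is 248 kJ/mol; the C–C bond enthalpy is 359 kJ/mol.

Bonds broken (reactants):
  C–C: 1 × 359 = 359
  C–H: 6 × 397 = 2382
  C=C: 1 × 630 = 630
  I–I: 1 × 154 = 154
  Σ(broken) = 3525 kJ
Bonds formed (products):
  C–C: 2 × 359 = 718
  C–H: 6 × 397 = 2382
  C–I: 2 × 248 = 496
  Σ(formed) = 3596 kJ
ΔH = Σ(broken) − Σ(formed) = 3525 − 3596 = −71 kJ

ΔH ≈ −71 kJ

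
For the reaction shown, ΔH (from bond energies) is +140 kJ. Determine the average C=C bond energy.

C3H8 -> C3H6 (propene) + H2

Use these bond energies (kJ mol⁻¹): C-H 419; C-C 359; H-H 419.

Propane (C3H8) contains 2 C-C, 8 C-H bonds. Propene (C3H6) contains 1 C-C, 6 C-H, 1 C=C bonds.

Let D be the C=C bond energy.
Σ(broken) = 2×359 + 8×419 = 4070
Σ(formed) = 1×359 + 6×419 + 1×D + 1×419 = 3292 + D
ΔH = Σ(broken) − Σ(formed) = (4070) − (3292 + D) = +778 − D
Setting this equal to +140 kJ gives D = 638 kJ/mol.

D(C=C) ≈ 638 kJ/mol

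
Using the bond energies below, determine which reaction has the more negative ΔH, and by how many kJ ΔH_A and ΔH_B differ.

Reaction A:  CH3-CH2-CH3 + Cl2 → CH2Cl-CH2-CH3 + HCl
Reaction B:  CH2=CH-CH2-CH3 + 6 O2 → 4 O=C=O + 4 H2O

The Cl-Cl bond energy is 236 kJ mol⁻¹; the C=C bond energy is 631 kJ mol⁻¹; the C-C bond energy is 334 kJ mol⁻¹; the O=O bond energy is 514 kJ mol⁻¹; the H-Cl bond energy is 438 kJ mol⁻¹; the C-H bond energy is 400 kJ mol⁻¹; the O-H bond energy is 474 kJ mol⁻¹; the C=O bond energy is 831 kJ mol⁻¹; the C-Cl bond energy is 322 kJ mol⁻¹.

Reaction B, by 2733 kJ

Reaction A:
  Bonds broken (reactants):
    C-C: 2 × 334 = 668
    C-H: 8 × 400 = 3200
    Cl-Cl: 1 × 236 = 236
    Σ(broken) = 4104 kJ
  Bonds formed (products):
    C-C: 2 × 334 = 668
    C-Cl: 1 × 322 = 322
    C-H: 7 × 400 = 2800
    H-Cl: 1 × 438 = 438
    Σ(formed) = 4228 kJ
  ΔH_A = 4104 − 4228 = −124 kJ
Reaction B:
  Bonds broken (reactants):
    C-C: 2 × 334 = 668
    C-H: 8 × 400 = 3200
    C=C: 1 × 631 = 631
    O=O: 6 × 514 = 3084
    Σ(broken) = 7583 kJ
  Bonds formed (products):
    C=O: 8 × 831 = 6648
    O-H: 8 × 474 = 3792
    Σ(formed) = 10440 kJ
  ΔH_B = 7583 − 10440 = −2857 kJ
ΔH_A − ΔH_B = +2733 kJ, so reaction B has the more negative ΔH; |ΔH_A − ΔH_B| = 2733 kJ.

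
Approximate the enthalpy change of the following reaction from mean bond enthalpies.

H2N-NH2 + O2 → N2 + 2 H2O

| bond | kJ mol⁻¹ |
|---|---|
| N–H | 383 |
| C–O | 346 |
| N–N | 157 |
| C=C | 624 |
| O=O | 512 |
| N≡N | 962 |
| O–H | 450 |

ΔH ≈ −561 kJ

Bonds broken (reactants):
  N–H: 4 × 383 = 1532
  N–N: 1 × 157 = 157
  O=O: 1 × 512 = 512
  Σ(broken) = 2201 kJ
Bonds formed (products):
  N≡N: 1 × 962 = 962
  O–H: 4 × 450 = 1800
  Σ(formed) = 2762 kJ
ΔH = Σ(broken) − Σ(formed) = 2201 − 2762 = −561 kJ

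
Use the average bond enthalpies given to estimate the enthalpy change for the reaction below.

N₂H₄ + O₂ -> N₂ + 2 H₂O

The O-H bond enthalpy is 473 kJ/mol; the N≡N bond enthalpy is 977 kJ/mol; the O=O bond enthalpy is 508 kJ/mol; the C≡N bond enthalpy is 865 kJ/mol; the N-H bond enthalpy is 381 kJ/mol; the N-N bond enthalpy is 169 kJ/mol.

ΔH ≈ −668 kJ

Bonds broken (reactants):
  N-H: 4 × 381 = 1524
  N-N: 1 × 169 = 169
  O=O: 1 × 508 = 508
  Σ(broken) = 2201 kJ
Bonds formed (products):
  N≡N: 1 × 977 = 977
  O-H: 4 × 473 = 1892
  Σ(formed) = 2869 kJ
ΔH = Σ(broken) − Σ(formed) = 2201 − 2869 = −668 kJ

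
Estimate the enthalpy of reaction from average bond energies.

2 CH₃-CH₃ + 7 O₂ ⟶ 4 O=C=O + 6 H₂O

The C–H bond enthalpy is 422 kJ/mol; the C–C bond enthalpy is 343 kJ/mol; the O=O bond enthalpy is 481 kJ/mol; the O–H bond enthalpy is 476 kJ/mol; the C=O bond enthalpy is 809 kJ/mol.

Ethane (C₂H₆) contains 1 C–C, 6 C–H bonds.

ΔH ≈ −3067 kJ

Bonds broken (reactants):
  C–C: 2 × 343 = 686
  C–H: 12 × 422 = 5064
  O=O: 7 × 481 = 3367
  Σ(broken) = 9117 kJ
Bonds formed (products):
  C=O: 8 × 809 = 6472
  O–H: 12 × 476 = 5712
  Σ(formed) = 12184 kJ
ΔH = Σ(broken) − Σ(formed) = 9117 − 12184 = −3067 kJ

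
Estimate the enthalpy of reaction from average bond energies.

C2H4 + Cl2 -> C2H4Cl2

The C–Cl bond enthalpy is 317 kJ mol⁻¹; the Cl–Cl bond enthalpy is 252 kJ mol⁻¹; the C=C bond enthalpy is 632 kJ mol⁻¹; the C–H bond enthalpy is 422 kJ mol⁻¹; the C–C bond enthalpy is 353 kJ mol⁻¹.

Bonds broken (reactants):
  C–H: 4 × 422 = 1688
  C=C: 1 × 632 = 632
  Cl–Cl: 1 × 252 = 252
  Σ(broken) = 2572 kJ
Bonds formed (products):
  C–C: 1 × 353 = 353
  C–Cl: 2 × 317 = 634
  C–H: 4 × 422 = 1688
  Σ(formed) = 2675 kJ
ΔH = Σ(broken) − Σ(formed) = 2572 − 2675 = −103 kJ

ΔH ≈ −103 kJ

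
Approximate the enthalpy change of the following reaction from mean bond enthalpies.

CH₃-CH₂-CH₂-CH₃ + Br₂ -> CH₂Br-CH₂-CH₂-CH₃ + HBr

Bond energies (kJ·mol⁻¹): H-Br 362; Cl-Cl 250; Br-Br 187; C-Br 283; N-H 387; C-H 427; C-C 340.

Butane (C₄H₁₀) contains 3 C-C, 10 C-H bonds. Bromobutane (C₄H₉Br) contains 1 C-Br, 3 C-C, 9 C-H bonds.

ΔH ≈ −31 kJ

Bonds broken (reactants):
  Br-Br: 1 × 187 = 187
  C-C: 3 × 340 = 1020
  C-H: 10 × 427 = 4270
  Σ(broken) = 5477 kJ
Bonds formed (products):
  C-Br: 1 × 283 = 283
  C-C: 3 × 340 = 1020
  C-H: 9 × 427 = 3843
  H-Br: 1 × 362 = 362
  Σ(formed) = 5508 kJ
ΔH = Σ(broken) − Σ(formed) = 5477 − 5508 = −31 kJ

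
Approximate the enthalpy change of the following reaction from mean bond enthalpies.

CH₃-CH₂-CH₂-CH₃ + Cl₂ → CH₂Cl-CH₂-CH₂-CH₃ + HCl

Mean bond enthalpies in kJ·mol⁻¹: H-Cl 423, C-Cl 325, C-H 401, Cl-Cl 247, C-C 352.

Bonds broken (reactants):
  C-C: 3 × 352 = 1056
  C-H: 10 × 401 = 4010
  Cl-Cl: 1 × 247 = 247
  Σ(broken) = 5313 kJ
Bonds formed (products):
  C-C: 3 × 352 = 1056
  C-Cl: 1 × 325 = 325
  C-H: 9 × 401 = 3609
  H-Cl: 1 × 423 = 423
  Σ(formed) = 5413 kJ
ΔH = Σ(broken) − Σ(formed) = 5313 − 5413 = −100 kJ

ΔH ≈ −100 kJ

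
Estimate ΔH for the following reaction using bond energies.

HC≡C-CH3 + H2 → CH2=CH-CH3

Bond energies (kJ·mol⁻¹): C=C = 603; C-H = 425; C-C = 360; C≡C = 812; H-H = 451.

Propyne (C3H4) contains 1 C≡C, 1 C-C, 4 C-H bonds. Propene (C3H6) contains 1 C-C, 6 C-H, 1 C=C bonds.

ΔH ≈ −190 kJ

Bonds broken (reactants):
  C≡C: 1 × 812 = 812
  C-C: 1 × 360 = 360
  C-H: 4 × 425 = 1700
  H-H: 1 × 451 = 451
  Σ(broken) = 3323 kJ
Bonds formed (products):
  C-C: 1 × 360 = 360
  C-H: 6 × 425 = 2550
  C=C: 1 × 603 = 603
  Σ(formed) = 3513 kJ
ΔH = Σ(broken) − Σ(formed) = 3323 − 3513 = −190 kJ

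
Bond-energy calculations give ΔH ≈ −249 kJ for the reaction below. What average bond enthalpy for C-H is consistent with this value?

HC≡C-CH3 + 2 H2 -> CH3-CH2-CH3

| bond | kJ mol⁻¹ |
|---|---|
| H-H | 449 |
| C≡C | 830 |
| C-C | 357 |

Let D be the C-H bond energy.
Σ(broken) = 1×830 + 1×357 + 4×D + 2×449 = 2085 + 4D
Σ(formed) = 2×357 + 8×D = 714 + 8D
ΔH = Σ(broken) − Σ(formed) = (2085 + 4D) − (714 + 8D) = +1371 − 4D
Setting this equal to −249 kJ gives 4D = 1620, so D = 405 kJ/mol.

D(C-H) ≈ 405 kJ/mol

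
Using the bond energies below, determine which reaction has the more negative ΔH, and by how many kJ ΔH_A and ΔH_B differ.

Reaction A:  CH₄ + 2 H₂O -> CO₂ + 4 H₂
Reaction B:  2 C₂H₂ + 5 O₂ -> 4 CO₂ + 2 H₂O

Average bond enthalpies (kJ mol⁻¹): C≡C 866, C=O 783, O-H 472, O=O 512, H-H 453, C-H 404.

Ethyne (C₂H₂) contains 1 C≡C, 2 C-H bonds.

Reaction A:
  Bonds broken (reactants):
    C-H: 4 × 404 = 1616
    O-H: 4 × 472 = 1888
    Σ(broken) = 3504 kJ
  Bonds formed (products):
    C=O: 2 × 783 = 1566
    H-H: 4 × 453 = 1812
    Σ(formed) = 3378 kJ
  ΔH_A = 3504 − 3378 = +126 kJ
Reaction B:
  Bonds broken (reactants):
    C≡C: 2 × 866 = 1732
    C-H: 4 × 404 = 1616
    O=O: 5 × 512 = 2560
    Σ(broken) = 5908 kJ
  Bonds formed (products):
    C=O: 8 × 783 = 6264
    O-H: 4 × 472 = 1888
    Σ(formed) = 8152 kJ
  ΔH_B = 5908 − 8152 = −2244 kJ
ΔH_A − ΔH_B = +2370 kJ, so reaction B has the more negative ΔH; |ΔH_A − ΔH_B| = 2370 kJ.

Reaction B, by 2370 kJ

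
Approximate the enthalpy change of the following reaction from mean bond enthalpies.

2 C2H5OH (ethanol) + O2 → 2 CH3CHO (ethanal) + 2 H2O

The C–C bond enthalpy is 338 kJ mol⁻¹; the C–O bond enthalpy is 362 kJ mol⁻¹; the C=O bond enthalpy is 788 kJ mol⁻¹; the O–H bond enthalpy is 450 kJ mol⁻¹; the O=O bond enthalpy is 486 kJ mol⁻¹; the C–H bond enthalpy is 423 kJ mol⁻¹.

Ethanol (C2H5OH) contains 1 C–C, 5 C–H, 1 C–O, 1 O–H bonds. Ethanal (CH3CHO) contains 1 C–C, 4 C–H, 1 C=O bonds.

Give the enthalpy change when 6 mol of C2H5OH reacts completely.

Bonds broken (reactants):
  C–C: 2 × 338 = 676
  C–H: 10 × 423 = 4230
  C–O: 2 × 362 = 724
  O–H: 2 × 450 = 900
  O=O: 1 × 486 = 486
  Σ(broken) = 7016 kJ
Bonds formed (products):
  C–C: 2 × 338 = 676
  C–H: 8 × 423 = 3384
  C=O: 2 × 788 = 1576
  O–H: 4 × 450 = 1800
  Σ(formed) = 7436 kJ
ΔH = Σ(broken) − Σ(formed) = 7016 − 7436 = −420 kJ
For 3× the reaction as written: 3 × (−420) = −1260 kJ

ΔH = −1260 kJ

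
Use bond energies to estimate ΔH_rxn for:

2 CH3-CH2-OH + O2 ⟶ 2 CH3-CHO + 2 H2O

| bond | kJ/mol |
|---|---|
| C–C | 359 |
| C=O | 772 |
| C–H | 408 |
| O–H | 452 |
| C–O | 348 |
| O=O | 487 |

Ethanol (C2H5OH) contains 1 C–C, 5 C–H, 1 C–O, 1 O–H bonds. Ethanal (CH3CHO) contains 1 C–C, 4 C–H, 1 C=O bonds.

Bonds broken (reactants):
  C–C: 2 × 359 = 718
  C–H: 10 × 408 = 4080
  C–O: 2 × 348 = 696
  O–H: 2 × 452 = 904
  O=O: 1 × 487 = 487
  Σ(broken) = 6885 kJ
Bonds formed (products):
  C–C: 2 × 359 = 718
  C–H: 8 × 408 = 3264
  C=O: 2 × 772 = 1544
  O–H: 4 × 452 = 1808
  Σ(formed) = 7334 kJ
ΔH = Σ(broken) − Σ(formed) = 6885 − 7334 = −449 kJ

ΔH ≈ −449 kJ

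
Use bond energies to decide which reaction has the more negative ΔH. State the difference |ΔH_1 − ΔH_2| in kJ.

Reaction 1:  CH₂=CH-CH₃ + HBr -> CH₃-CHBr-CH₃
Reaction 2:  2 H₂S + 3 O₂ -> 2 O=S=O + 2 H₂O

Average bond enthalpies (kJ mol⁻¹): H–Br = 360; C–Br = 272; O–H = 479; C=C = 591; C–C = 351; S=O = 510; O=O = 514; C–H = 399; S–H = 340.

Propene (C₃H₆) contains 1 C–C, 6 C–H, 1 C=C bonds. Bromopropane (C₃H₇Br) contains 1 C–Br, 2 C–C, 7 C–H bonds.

Reaction 1:
  Bonds broken (reactants):
    C–C: 1 × 351 = 351
    C–H: 6 × 399 = 2394
    C=C: 1 × 591 = 591
    H–Br: 1 × 360 = 360
    Σ(broken) = 3696 kJ
  Bonds formed (products):
    C–Br: 1 × 272 = 272
    C–C: 2 × 351 = 702
    C–H: 7 × 399 = 2793
    Σ(formed) = 3767 kJ
  ΔH_1 = 3696 − 3767 = −71 kJ
Reaction 2:
  Bonds broken (reactants):
    O=O: 3 × 514 = 1542
    S–H: 4 × 340 = 1360
    Σ(broken) = 2902 kJ
  Bonds formed (products):
    O–H: 4 × 479 = 1916
    S=O: 4 × 510 = 2040
    Σ(formed) = 3956 kJ
  ΔH_2 = 2902 − 3956 = −1054 kJ
ΔH_1 − ΔH_2 = +983 kJ, so reaction 2 has the more negative ΔH; |ΔH_1 − ΔH_2| = 983 kJ.

Reaction 2, by 983 kJ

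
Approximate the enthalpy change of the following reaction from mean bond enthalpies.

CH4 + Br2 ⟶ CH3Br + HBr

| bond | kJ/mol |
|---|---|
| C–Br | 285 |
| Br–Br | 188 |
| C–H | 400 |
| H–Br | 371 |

Bonds broken (reactants):
  Br–Br: 1 × 188 = 188
  C–H: 4 × 400 = 1600
  Σ(broken) = 1788 kJ
Bonds formed (products):
  C–Br: 1 × 285 = 285
  C–H: 3 × 400 = 1200
  H–Br: 1 × 371 = 371
  Σ(formed) = 1856 kJ
ΔH = Σ(broken) − Σ(formed) = 1788 − 1856 = −68 kJ

ΔH ≈ −68 kJ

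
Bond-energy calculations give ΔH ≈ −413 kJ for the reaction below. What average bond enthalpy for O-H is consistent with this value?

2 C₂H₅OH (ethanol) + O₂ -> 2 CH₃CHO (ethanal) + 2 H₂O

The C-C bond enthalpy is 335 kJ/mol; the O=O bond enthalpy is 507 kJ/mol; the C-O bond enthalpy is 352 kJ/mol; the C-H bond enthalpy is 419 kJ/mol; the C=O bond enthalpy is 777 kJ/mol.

D(O-H) ≈ 454 kJ/mol

Let D be the O-H bond energy.
Σ(broken) = 2×335 + 10×419 + 2×352 + 2×D + 1×507 = 6071 + 2D
Σ(formed) = 2×335 + 8×419 + 2×777 + 4×D = 5576 + 4D
ΔH = Σ(broken) − Σ(formed) = (6071 + 2D) − (5576 + 4D) = +495 − 2D
Setting this equal to −413 kJ gives 2D = 908, so D = 454 kJ/mol.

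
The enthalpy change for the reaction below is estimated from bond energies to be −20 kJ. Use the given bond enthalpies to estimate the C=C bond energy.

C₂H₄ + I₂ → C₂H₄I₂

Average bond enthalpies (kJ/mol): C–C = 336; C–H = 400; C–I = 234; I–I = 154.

D(C=C) ≈ 630 kJ/mol

Let D be the C=C bond energy.
Σ(broken) = 4×400 + 1×D + 1×154 = 1754 + D
Σ(formed) = 1×336 + 4×400 + 2×234 = 2404
ΔH = Σ(broken) − Σ(formed) = (1754 + D) − (2404) = −650 + D
Setting this equal to −20 kJ gives D = 630 kJ/mol.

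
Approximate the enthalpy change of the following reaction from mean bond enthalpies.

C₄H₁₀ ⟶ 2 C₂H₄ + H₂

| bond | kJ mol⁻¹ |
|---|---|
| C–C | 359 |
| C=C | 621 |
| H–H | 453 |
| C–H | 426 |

Bonds broken (reactants):
  C–C: 3 × 359 = 1077
  C–H: 10 × 426 = 4260
  Σ(broken) = 5337 kJ
Bonds formed (products):
  C–H: 8 × 426 = 3408
  C=C: 2 × 621 = 1242
  H–H: 1 × 453 = 453
  Σ(formed) = 5103 kJ
ΔH = Σ(broken) − Σ(formed) = 5337 − 5103 = +234 kJ

ΔH ≈ +234 kJ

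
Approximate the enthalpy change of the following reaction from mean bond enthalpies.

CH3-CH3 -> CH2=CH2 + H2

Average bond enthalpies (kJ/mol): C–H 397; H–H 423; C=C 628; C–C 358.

ΔH ≈ +101 kJ

Bonds broken (reactants):
  C–C: 1 × 358 = 358
  C–H: 6 × 397 = 2382
  Σ(broken) = 2740 kJ
Bonds formed (products):
  C–H: 4 × 397 = 1588
  C=C: 1 × 628 = 628
  H–H: 1 × 423 = 423
  Σ(formed) = 2639 kJ
ΔH = Σ(broken) − Σ(formed) = 2740 − 2639 = +101 kJ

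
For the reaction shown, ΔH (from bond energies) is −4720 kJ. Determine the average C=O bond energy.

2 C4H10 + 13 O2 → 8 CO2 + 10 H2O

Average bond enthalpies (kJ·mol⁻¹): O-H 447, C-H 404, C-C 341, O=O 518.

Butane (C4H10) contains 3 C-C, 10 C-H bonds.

D(C=O) ≈ 790 kJ/mol

Let D be the C=O bond energy.
Σ(broken) = 6×341 + 20×404 + 13×518 = 16860
Σ(formed) = 16×D + 20×447 = 8940 + 16D
ΔH = Σ(broken) − Σ(formed) = (16860) − (8940 + 16D) = +7920 − 16D
Setting this equal to −4720 kJ gives 16D = 12640, so D = 790 kJ/mol.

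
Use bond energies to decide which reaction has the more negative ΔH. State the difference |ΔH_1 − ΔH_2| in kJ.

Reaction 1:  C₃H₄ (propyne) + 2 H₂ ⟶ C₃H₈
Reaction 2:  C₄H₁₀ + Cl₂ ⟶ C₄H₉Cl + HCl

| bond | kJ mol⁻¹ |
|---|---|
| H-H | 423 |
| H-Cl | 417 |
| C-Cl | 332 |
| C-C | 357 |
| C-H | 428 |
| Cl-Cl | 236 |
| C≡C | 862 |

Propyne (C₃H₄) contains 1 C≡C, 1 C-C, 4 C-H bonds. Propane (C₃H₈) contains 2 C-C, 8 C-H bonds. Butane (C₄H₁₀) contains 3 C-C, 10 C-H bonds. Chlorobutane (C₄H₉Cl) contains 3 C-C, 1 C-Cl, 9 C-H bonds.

Reaction 1, by 276 kJ

Reaction 1:
  Bonds broken (reactants):
    C≡C: 1 × 862 = 862
    C-C: 1 × 357 = 357
    C-H: 4 × 428 = 1712
    H-H: 2 × 423 = 846
    Σ(broken) = 3777 kJ
  Bonds formed (products):
    C-C: 2 × 357 = 714
    C-H: 8 × 428 = 3424
    Σ(formed) = 4138 kJ
  ΔH_1 = 3777 − 4138 = −361 kJ
Reaction 2:
  Bonds broken (reactants):
    C-C: 3 × 357 = 1071
    C-H: 10 × 428 = 4280
    Cl-Cl: 1 × 236 = 236
    Σ(broken) = 5587 kJ
  Bonds formed (products):
    C-C: 3 × 357 = 1071
    C-Cl: 1 × 332 = 332
    C-H: 9 × 428 = 3852
    H-Cl: 1 × 417 = 417
    Σ(formed) = 5672 kJ
  ΔH_2 = 5587 − 5672 = −85 kJ
ΔH_1 − ΔH_2 = −276 kJ, so reaction 1 has the more negative ΔH; |ΔH_1 − ΔH_2| = 276 kJ.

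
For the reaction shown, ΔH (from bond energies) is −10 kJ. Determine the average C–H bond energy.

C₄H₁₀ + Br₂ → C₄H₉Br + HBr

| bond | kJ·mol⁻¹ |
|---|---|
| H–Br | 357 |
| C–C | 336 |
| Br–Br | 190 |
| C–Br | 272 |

Let D be the C–H bond energy.
Σ(broken) = 1×190 + 3×336 + 10×D = 1198 + 10D
Σ(formed) = 1×272 + 3×336 + 9×D + 1×357 = 1637 + 9D
ΔH = Σ(broken) − Σ(formed) = (1198 + 10D) − (1637 + 9D) = −439 + D
Setting this equal to −10 kJ gives D = 429 kJ/mol.

D(C–H) ≈ 429 kJ/mol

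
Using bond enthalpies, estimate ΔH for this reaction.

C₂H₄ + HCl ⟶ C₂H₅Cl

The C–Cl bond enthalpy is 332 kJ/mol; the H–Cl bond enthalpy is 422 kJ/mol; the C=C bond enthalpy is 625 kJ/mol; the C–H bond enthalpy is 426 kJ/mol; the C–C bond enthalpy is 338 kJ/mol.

Bonds broken (reactants):
  C–H: 4 × 426 = 1704
  C=C: 1 × 625 = 625
  H–Cl: 1 × 422 = 422
  Σ(broken) = 2751 kJ
Bonds formed (products):
  C–C: 1 × 338 = 338
  C–Cl: 1 × 332 = 332
  C–H: 5 × 426 = 2130
  Σ(formed) = 2800 kJ
ΔH = Σ(broken) − Σ(formed) = 2751 − 2800 = −49 kJ

ΔH ≈ −49 kJ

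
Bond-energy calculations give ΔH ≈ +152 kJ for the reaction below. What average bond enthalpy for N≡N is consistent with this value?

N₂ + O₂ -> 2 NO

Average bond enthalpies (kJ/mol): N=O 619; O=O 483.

Let D be the N≡N bond energy.
Σ(broken) = 1×D + 1×483 = 483 + D
Σ(formed) = 2×619 = 1238
ΔH = Σ(broken) − Σ(formed) = (483 + D) − (1238) = −755 + D
Setting this equal to +152 kJ gives D = 907 kJ/mol.

D(N≡N) ≈ 907 kJ/mol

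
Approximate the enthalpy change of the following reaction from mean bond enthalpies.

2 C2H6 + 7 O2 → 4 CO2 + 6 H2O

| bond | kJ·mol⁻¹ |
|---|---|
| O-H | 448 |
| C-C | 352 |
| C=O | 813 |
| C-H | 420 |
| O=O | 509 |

ΔH ≈ −2573 kJ

Bonds broken (reactants):
  C-C: 2 × 352 = 704
  C-H: 12 × 420 = 5040
  O=O: 7 × 509 = 3563
  Σ(broken) = 9307 kJ
Bonds formed (products):
  C=O: 8 × 813 = 6504
  O-H: 12 × 448 = 5376
  Σ(formed) = 11880 kJ
ΔH = Σ(broken) − Σ(formed) = 9307 − 11880 = −2573 kJ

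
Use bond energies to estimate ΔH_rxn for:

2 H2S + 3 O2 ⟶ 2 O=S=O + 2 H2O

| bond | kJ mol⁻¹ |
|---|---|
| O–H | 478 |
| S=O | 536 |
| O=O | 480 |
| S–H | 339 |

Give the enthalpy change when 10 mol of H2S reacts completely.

ΔH = −6300 kJ

Bonds broken (reactants):
  O=O: 3 × 480 = 1440
  S–H: 4 × 339 = 1356
  Σ(broken) = 2796 kJ
Bonds formed (products):
  O–H: 4 × 478 = 1912
  S=O: 4 × 536 = 2144
  Σ(formed) = 4056 kJ
ΔH = Σ(broken) − Σ(formed) = 2796 − 4056 = −1260 kJ
For 5× the reaction as written: 5 × (−1260) = −6300 kJ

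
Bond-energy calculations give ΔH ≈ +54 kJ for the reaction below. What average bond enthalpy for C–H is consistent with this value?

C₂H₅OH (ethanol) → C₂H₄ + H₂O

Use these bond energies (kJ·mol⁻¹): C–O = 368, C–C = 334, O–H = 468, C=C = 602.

D(C–H) ≈ 422 kJ/mol

Let D be the C–H bond energy.
Σ(broken) = 1×334 + 5×D + 1×368 + 1×468 = 1170 + 5D
Σ(formed) = 4×D + 1×602 + 2×468 = 1538 + 4D
ΔH = Σ(broken) − Σ(formed) = (1170 + 5D) − (1538 + 4D) = −368 + D
Setting this equal to +54 kJ gives D = 422 kJ/mol.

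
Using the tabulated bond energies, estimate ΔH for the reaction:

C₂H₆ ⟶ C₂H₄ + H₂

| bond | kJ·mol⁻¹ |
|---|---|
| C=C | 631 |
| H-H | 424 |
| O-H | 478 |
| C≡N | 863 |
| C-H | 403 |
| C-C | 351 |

ΔH ≈ +102 kJ

Bonds broken (reactants):
  C-C: 1 × 351 = 351
  C-H: 6 × 403 = 2418
  Σ(broken) = 2769 kJ
Bonds formed (products):
  C-H: 4 × 403 = 1612
  C=C: 1 × 631 = 631
  H-H: 1 × 424 = 424
  Σ(formed) = 2667 kJ
ΔH = Σ(broken) − Σ(formed) = 2769 − 2667 = +102 kJ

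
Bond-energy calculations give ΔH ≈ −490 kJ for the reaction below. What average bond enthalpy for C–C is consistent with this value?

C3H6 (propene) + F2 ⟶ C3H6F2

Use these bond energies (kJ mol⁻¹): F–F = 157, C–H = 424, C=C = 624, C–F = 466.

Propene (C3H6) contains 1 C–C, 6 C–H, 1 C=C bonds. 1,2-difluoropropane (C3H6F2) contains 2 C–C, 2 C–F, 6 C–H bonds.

D(C–C) ≈ 339 kJ/mol

Let D be the C–C bond energy.
Σ(broken) = 1×D + 6×424 + 1×624 + 1×157 = 3325 + D
Σ(formed) = 2×D + 2×466 + 6×424 = 3476 + 2D
ΔH = Σ(broken) − Σ(formed) = (3325 + D) − (3476 + 2D) = −151 − D
Setting this equal to −490 kJ gives D = 339 kJ/mol.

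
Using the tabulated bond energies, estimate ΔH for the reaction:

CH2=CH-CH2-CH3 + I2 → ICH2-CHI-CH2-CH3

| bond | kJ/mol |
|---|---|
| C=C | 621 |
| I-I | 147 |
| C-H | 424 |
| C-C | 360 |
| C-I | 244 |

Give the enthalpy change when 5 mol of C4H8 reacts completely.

ΔH = −400 kJ

Bonds broken (reactants):
  C-C: 2 × 360 = 720
  C-H: 8 × 424 = 3392
  C=C: 1 × 621 = 621
  I-I: 1 × 147 = 147
  Σ(broken) = 4880 kJ
Bonds formed (products):
  C-C: 3 × 360 = 1080
  C-H: 8 × 424 = 3392
  C-I: 2 × 244 = 488
  Σ(formed) = 4960 kJ
ΔH = Σ(broken) − Σ(formed) = 4880 − 4960 = −80 kJ
For 5× the reaction as written: 5 × (−80) = −400 kJ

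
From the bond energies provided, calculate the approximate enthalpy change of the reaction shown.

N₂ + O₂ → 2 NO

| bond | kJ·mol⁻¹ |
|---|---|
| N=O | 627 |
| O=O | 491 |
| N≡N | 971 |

ΔH ≈ +208 kJ

Bonds broken (reactants):
  N≡N: 1 × 971 = 971
  O=O: 1 × 491 = 491
  Σ(broken) = 1462 kJ
Bonds formed (products):
  N=O: 2 × 627 = 1254
  Σ(formed) = 1254 kJ
ΔH = Σ(broken) − Σ(formed) = 1462 − 1254 = +208 kJ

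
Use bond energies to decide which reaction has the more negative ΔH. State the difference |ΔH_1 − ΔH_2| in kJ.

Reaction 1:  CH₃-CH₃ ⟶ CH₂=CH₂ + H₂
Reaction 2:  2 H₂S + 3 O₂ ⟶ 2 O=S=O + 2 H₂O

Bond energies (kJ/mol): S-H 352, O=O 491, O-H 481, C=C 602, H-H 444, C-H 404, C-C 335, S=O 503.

Reaction 1:
  Bonds broken (reactants):
    C-C: 1 × 335 = 335
    C-H: 6 × 404 = 2424
    Σ(broken) = 2759 kJ
  Bonds formed (products):
    C-H: 4 × 404 = 1616
    C=C: 1 × 602 = 602
    H-H: 1 × 444 = 444
    Σ(formed) = 2662 kJ
  ΔH_1 = 2759 − 2662 = +97 kJ
Reaction 2:
  Bonds broken (reactants):
    O=O: 3 × 491 = 1473
    S-H: 4 × 352 = 1408
    Σ(broken) = 2881 kJ
  Bonds formed (products):
    O-H: 4 × 481 = 1924
    S=O: 4 × 503 = 2012
    Σ(formed) = 3936 kJ
  ΔH_2 = 2881 − 3936 = −1055 kJ
ΔH_1 − ΔH_2 = +1152 kJ, so reaction 2 has the more negative ΔH; |ΔH_1 − ΔH_2| = 1152 kJ.

Reaction 2, by 1152 kJ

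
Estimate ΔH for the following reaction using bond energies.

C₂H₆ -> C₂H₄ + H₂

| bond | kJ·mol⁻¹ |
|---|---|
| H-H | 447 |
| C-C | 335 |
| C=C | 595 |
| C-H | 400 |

Bonds broken (reactants):
  C-C: 1 × 335 = 335
  C-H: 6 × 400 = 2400
  Σ(broken) = 2735 kJ
Bonds formed (products):
  C-H: 4 × 400 = 1600
  C=C: 1 × 595 = 595
  H-H: 1 × 447 = 447
  Σ(formed) = 2642 kJ
ΔH = Σ(broken) − Σ(formed) = 2735 − 2642 = +93 kJ

ΔH ≈ +93 kJ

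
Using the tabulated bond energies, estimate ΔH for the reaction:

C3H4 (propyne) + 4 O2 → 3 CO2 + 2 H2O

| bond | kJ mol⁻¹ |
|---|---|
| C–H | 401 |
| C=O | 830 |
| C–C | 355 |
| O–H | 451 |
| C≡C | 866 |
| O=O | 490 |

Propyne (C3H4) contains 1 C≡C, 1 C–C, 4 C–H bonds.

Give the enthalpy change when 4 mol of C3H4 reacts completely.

ΔH = −7996 kJ

Bonds broken (reactants):
  C≡C: 1 × 866 = 866
  C–C: 1 × 355 = 355
  C–H: 4 × 401 = 1604
  O=O: 4 × 490 = 1960
  Σ(broken) = 4785 kJ
Bonds formed (products):
  C=O: 6 × 830 = 4980
  O–H: 4 × 451 = 1804
  Σ(formed) = 6784 kJ
ΔH = Σ(broken) − Σ(formed) = 4785 − 6784 = −1999 kJ
For 4× the reaction as written: 4 × (−1999) = −7996 kJ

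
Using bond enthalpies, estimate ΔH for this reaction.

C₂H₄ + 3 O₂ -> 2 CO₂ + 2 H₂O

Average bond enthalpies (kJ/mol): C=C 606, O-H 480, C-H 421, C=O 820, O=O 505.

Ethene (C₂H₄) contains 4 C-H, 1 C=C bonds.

ΔH ≈ −1395 kJ

Bonds broken (reactants):
  C-H: 4 × 421 = 1684
  C=C: 1 × 606 = 606
  O=O: 3 × 505 = 1515
  Σ(broken) = 3805 kJ
Bonds formed (products):
  C=O: 4 × 820 = 3280
  O-H: 4 × 480 = 1920
  Σ(formed) = 5200 kJ
ΔH = Σ(broken) − Σ(formed) = 3805 − 5200 = −1395 kJ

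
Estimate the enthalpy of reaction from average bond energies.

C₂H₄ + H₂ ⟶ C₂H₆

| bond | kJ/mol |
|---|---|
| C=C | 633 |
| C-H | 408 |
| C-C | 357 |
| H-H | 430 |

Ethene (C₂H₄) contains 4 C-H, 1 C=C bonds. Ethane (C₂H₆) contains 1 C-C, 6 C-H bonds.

ΔH ≈ −110 kJ

Bonds broken (reactants):
  C-H: 4 × 408 = 1632
  C=C: 1 × 633 = 633
  H-H: 1 × 430 = 430
  Σ(broken) = 2695 kJ
Bonds formed (products):
  C-C: 1 × 357 = 357
  C-H: 6 × 408 = 2448
  Σ(formed) = 2805 kJ
ΔH = Σ(broken) − Σ(formed) = 2695 − 2805 = −110 kJ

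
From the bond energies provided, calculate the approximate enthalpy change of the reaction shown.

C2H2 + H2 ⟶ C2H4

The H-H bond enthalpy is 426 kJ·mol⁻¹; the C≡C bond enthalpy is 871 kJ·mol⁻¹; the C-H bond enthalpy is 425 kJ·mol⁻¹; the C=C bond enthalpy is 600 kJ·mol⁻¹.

Bonds broken (reactants):
  C≡C: 1 × 871 = 871
  C-H: 2 × 425 = 850
  H-H: 1 × 426 = 426
  Σ(broken) = 2147 kJ
Bonds formed (products):
  C-H: 4 × 425 = 1700
  C=C: 1 × 600 = 600
  Σ(formed) = 2300 kJ
ΔH = Σ(broken) − Σ(formed) = 2147 − 2300 = −153 kJ

ΔH ≈ −153 kJ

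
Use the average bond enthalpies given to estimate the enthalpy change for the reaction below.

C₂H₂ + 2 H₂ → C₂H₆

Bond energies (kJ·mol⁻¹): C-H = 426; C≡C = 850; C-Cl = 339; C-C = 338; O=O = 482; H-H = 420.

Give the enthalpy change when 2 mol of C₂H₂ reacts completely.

Bonds broken (reactants):
  C≡C: 1 × 850 = 850
  C-H: 2 × 426 = 852
  H-H: 2 × 420 = 840
  Σ(broken) = 2542 kJ
Bonds formed (products):
  C-C: 1 × 338 = 338
  C-H: 6 × 426 = 2556
  Σ(formed) = 2894 kJ
ΔH = Σ(broken) − Σ(formed) = 2542 − 2894 = −352 kJ
For 2× the reaction as written: 2 × (−352) = −704 kJ

ΔH = −704 kJ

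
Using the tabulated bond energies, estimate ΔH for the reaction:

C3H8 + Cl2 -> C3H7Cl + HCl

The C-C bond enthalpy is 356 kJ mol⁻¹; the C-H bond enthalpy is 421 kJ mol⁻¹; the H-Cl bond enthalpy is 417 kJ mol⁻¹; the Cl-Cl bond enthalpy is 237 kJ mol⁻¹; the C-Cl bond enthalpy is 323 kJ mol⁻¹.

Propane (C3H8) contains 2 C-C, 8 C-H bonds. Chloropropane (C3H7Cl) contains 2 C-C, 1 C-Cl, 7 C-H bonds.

Bonds broken (reactants):
  C-C: 2 × 356 = 712
  C-H: 8 × 421 = 3368
  Cl-Cl: 1 × 237 = 237
  Σ(broken) = 4317 kJ
Bonds formed (products):
  C-C: 2 × 356 = 712
  C-Cl: 1 × 323 = 323
  C-H: 7 × 421 = 2947
  H-Cl: 1 × 417 = 417
  Σ(formed) = 4399 kJ
ΔH = Σ(broken) − Σ(formed) = 4317 − 4399 = −82 kJ

ΔH ≈ −82 kJ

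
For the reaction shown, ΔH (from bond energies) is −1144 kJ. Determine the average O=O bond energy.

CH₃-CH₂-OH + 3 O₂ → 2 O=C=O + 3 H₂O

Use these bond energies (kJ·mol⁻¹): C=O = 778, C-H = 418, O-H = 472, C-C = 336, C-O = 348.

Let D be the O=O bond energy.
Σ(broken) = 1×336 + 5×418 + 1×348 + 1×472 + 3×D = 3246 + 3D
Σ(formed) = 4×778 + 6×472 = 5944
ΔH = Σ(broken) − Σ(formed) = (3246 + 3D) − (5944) = −2698 + 3D
Setting this equal to −1144 kJ gives 3D = 1554, so D = 518 kJ/mol.

D(O=O) ≈ 518 kJ/mol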